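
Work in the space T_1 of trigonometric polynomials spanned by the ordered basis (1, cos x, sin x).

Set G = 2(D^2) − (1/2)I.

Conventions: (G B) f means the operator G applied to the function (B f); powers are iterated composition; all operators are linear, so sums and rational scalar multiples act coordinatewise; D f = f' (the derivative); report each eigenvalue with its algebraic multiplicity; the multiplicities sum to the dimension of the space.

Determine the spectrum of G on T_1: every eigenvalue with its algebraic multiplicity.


image of 1: -1/2
image of cos x: -(5/2)cos x
image of sin x: -(5/2)sin x
the matrix is diagonal; its diagonal is (-1/2, -5/2, -5/2)
for a triangular matrix the eigenvalues are the diagonal entries, with algebraic multiplicity their repetition count

λ = -5/2 (multiplicity 2), λ = -1/2 (multiplicity 1)


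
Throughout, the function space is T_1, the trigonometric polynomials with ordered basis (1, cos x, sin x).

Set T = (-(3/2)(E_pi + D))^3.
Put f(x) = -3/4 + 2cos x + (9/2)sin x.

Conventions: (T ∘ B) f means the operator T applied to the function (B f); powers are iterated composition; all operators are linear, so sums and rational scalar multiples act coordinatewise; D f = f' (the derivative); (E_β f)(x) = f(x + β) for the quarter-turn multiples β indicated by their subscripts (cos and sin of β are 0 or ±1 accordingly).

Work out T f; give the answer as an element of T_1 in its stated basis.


the result is g(x) = 81/32 - (351/8)cos x - (135/8)sin x

E_pi f = -3/4 - 2cos x - (9/2)sin x
D f = (9/2)cos x - 2sin x
(E_pi + D) f = -3/4 + (5/2)cos x - (13/2)sin x
(-(3/2)(E_pi + D)) f = 9/8 - (15/4)cos x + (39/4)sin x
E_pi (-(3/2)(E_pi + D)) f = 9/8 + (15/4)cos x - (39/4)sin x
D (-(3/2)(E_pi + D)) f = (39/4)cos x + (15/4)sin x
(E_pi + D) (-(3/2)(E_pi + D)) f = 9/8 + (27/2)cos x - 6sin x
(-(3/2)(E_pi + D)) (-(3/2)(E_pi + D)) f = -27/16 - (81/4)cos x + 9sin x
E_pi (-(3/2)(E_pi + D)) (-(3/2)(E_pi + D)) f = -27/16 + (81/4)cos x - 9sin x
D (-(3/2)(E_pi + D)) (-(3/2)(E_pi + D)) f = 9cos x + (81/4)sin x
(E_pi + D) (-(3/2)(E_pi + D)) (-(3/2)(E_pi + D)) f = -27/16 + (117/4)cos x + (45/4)sin x
(-(3/2)(E_pi + D)) (-(3/2)(E_pi + D)) (-(3/2)(E_pi + D)) f = 81/32 - (351/8)cos x - (135/8)sin x


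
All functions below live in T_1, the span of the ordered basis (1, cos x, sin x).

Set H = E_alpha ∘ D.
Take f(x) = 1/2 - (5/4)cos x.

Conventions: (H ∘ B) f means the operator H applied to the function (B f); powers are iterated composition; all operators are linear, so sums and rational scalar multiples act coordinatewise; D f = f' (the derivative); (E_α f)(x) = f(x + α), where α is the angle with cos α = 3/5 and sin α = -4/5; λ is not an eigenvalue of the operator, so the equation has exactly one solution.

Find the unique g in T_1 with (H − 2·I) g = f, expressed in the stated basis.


the result is g(x) = -1/4 + (5/6)cos x - (5/12)sin x

write g with unknown coordinates in the stated basis and equate coefficients in (H − 2·I) g = f
solving from the highest basis element down gives g = -1/4 + (5/6)cos x - (5/12)sin x
check: H g = (5/12)cos x - (5/6)sin x
so H g − 2·g = 1/2 - (5/4)cos x = f ✓


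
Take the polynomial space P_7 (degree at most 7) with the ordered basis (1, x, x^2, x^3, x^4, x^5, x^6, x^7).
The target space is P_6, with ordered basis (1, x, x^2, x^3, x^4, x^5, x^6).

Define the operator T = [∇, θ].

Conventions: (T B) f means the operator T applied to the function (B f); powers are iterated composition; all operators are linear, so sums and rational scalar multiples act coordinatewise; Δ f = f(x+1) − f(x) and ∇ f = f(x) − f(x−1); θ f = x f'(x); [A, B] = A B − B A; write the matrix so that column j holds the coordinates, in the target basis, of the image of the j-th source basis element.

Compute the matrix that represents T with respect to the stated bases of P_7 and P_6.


image of 1: 0
image of x: 1
image of x^2: 2x - 2
image of x^3: 3x^2 - 6x + 3
image of x^4: 4x^3 - 12x^2 + 12x - 4
image of x^5: 5x^4 - 20x^3 + 30x^2 - 20x + 5
image of x^6: 6x^5 - 30x^4 + 60x^3 - 60x^2 + 30x - 6
image of x^7: 7x^6 - 42x^5 + 105x^4 - 140x^3 + 105x^2 - 42x + 7
each image's coordinates form column j of the matrix

the matrix is [[0, 1, -2, 3, -4, 5, -6, 7]; [0, 0, 2, -6, 12, -20, 30, -42]; [0, 0, 0, 3, -12, 30, -60, 105]; [0, 0, 0, 0, 4, -20, 60, -140]; [0, 0, 0, 0, 0, 5, -30, 105]; [0, 0, 0, 0, 0, 0, 6, -42]; [0, 0, 0, 0, 0, 0, 0, 7]] (rows listed top to bottom)


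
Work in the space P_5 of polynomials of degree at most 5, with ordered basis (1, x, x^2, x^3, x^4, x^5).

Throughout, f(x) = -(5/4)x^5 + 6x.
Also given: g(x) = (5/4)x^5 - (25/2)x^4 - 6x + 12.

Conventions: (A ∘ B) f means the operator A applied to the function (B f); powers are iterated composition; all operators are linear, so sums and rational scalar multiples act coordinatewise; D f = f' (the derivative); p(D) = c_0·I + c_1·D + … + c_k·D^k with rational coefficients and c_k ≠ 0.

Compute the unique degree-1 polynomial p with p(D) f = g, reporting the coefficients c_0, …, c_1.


D^0 f = -(5/4)x^5 + 6x
D^1 f = -(25/4)x^4 + 6
matching coefficients of g against c_0 f + c_1 Df + … from the top degree down determines the c_i
solution: c_0 = -1, c_1 = 2

c_0 = -1, c_1 = 2


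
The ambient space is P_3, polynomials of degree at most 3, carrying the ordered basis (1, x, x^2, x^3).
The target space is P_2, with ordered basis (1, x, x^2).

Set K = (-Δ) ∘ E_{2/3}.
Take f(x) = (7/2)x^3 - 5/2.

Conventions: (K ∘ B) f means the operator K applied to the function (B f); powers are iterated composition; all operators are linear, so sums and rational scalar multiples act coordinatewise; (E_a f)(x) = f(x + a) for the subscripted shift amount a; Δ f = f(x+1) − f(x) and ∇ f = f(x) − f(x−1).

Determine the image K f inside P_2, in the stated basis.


g(x) = -(21/2)x^2 - (49/2)x - 91/6

E_{2/3} f = (7/2)x^3 + 7x^2 + (14/3)x - 79/54
Δ E_{2/3} f = (21/2)x^2 + (49/2)x + 91/6
(-Δ) E_{2/3} f = -(21/2)x^2 - (49/2)x - 91/6


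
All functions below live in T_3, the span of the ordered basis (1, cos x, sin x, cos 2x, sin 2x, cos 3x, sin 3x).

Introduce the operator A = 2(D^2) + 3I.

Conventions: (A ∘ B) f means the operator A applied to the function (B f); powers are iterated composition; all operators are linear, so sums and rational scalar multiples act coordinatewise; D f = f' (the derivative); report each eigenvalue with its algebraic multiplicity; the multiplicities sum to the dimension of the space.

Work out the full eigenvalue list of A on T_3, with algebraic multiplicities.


image of 1: 3
image of cos x: cos x
image of sin x: sin x
image of cos 2x: -5cos 2x
image of sin 2x: -5sin 2x
image of cos 3x: -15cos 3x
image of sin 3x: -15sin 3x
the matrix is diagonal; its diagonal is (3, 1, 1, -5, -5, -15, -15)
for a triangular matrix the eigenvalues are the diagonal entries, with algebraic multiplicity their repetition count

λ = -15 (multiplicity 2), λ = -5 (multiplicity 2), λ = 1 (multiplicity 2), λ = 3 (multiplicity 1)


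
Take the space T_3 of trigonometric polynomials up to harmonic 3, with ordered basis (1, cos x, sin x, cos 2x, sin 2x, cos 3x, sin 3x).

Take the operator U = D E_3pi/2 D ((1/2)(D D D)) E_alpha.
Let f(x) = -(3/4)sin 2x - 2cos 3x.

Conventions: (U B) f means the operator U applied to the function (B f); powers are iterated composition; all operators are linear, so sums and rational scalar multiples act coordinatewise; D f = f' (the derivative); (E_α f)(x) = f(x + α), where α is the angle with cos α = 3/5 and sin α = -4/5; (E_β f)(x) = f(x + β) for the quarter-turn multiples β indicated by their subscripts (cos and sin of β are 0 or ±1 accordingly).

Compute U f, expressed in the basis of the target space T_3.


E_alpha f = (18/25)cos 2x + (21/100)sin 2x + (234/125)cos 3x - (88/125)sin 3x
D E_alpha f = (21/50)cos 2x - (36/25)sin 2x - (264/125)cos 3x - (702/125)sin 3x
D D E_alpha f = -(72/25)cos 2x - (21/25)sin 2x - (2106/125)cos 3x + (792/125)sin 3x
D D D E_alpha f = -(42/25)cos 2x + (144/25)sin 2x + (2376/125)cos 3x + (6318/125)sin 3x
((1/2)(D D D)) E_alpha f = -(21/25)cos 2x + (72/25)sin 2x + (1188/125)cos 3x + (3159/125)sin 3x
D ((1/2)(D D D)) E_alpha f = (144/25)cos 2x + (42/25)sin 2x + (9477/125)cos 3x - (3564/125)sin 3x
E_3pi/2 D ((1/2)(D D D)) E_alpha f = -(144/25)cos 2x - (42/25)sin 2x - (3564/125)cos 3x - (9477/125)sin 3x
D E_3pi/2 D ((1/2)(D D D)) E_alpha f = -(84/25)cos 2x + (288/25)sin 2x - (28431/125)cos 3x + (10692/125)sin 3x

the result is g(x) = -(84/25)cos 2x + (288/25)sin 2x - (28431/125)cos 3x + (10692/125)sin 3x


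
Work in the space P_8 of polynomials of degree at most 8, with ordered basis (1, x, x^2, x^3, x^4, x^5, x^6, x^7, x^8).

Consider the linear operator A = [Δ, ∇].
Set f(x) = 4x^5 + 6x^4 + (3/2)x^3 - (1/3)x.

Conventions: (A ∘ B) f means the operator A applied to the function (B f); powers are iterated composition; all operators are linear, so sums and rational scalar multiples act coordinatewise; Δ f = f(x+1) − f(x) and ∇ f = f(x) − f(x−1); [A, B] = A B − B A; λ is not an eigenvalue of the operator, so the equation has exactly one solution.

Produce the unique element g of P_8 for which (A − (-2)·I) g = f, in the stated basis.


write g with unknown coordinates in the stated basis and equate coefficients in (A − (-2)·I) g = f
solving from the highest basis element down gives g = 2x^5 + 3x^4 + (3/4)x^3 - (1/6)x
check: A g = 0
so A g − (-2)·g = 4x^5 + 6x^4 + (3/2)x^3 - (1/3)x = f ✓

the result is g(x) = 2x^5 + 3x^4 + (3/4)x^3 - (1/6)x


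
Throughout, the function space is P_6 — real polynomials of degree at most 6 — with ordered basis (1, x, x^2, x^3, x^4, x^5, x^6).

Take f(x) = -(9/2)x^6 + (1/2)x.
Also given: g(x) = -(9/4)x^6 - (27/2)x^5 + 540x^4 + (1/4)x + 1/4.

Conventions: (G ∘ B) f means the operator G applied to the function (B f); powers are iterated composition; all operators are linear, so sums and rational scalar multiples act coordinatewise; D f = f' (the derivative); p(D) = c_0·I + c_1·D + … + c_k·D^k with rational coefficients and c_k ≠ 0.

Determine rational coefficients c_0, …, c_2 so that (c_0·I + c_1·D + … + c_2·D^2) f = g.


D^0 f = -(9/2)x^6 + (1/2)x
D^1 f = -27x^5 + 1/2
D^2 f = -135x^4
matching coefficients of g against c_0 f + c_1 Df + … from the top degree down determines the c_i
solution: c_0 = 1/2, c_1 = 1/2, c_2 = -4

c_0 = 1/2, c_1 = 1/2, c_2 = -4


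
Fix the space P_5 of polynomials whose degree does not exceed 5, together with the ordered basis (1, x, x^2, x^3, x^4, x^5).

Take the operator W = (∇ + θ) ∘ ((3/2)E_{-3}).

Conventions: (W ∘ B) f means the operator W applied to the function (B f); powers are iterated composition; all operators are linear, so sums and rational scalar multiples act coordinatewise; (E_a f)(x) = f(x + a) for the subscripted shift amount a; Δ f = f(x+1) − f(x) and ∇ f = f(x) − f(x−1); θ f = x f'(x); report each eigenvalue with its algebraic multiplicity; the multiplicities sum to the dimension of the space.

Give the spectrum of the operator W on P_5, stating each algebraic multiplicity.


λ = 0 (multiplicity 1), λ = 3/2 (multiplicity 1), λ = 3 (multiplicity 1), λ = 9/2 (multiplicity 1), λ = 6 (multiplicity 1), λ = 15/2 (multiplicity 1)

image of 1: 0
image of x: (3/2)x + 3/2
image of x^2: 3x^2 - 6x - 21/2
image of x^3: (9/2)x^3 - (45/2)x^2 + 9x + 111/2
image of x^4: 6x^4 - 48x^3 + 99x^2 + 60x - 525/2
image of x^5: (15/2)x^5 - (165/2)x^4 + 300x^3 - 255x^2 - 705x + 2343/2
the matrix is upper triangular; its diagonal is (0, 3/2, 3, 9/2, 6, 15/2)
for a triangular matrix the eigenvalues are the diagonal entries, with algebraic multiplicity their repetition count


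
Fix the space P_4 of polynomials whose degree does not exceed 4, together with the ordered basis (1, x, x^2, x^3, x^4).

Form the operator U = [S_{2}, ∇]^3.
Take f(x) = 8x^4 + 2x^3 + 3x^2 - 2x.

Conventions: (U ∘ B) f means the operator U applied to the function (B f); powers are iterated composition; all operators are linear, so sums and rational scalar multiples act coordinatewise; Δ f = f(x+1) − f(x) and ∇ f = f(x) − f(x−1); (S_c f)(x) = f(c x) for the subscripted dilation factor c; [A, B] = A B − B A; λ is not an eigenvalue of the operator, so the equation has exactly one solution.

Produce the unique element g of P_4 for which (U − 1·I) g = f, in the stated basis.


g(x) = -8x^4 - 2x^3 - 3x^2 + 12290x - 16032

write g with unknown coordinates in the stated basis and equate coefficients in (U − 1·I) g = f
solving from the highest basis element down gives g = -8x^4 - 2x^3 - 3x^2 + 12290x - 16032
check: U g = 12288x - 16032
so U g − 1·g = 8x^4 + 2x^3 + 3x^2 - 2x = f ✓


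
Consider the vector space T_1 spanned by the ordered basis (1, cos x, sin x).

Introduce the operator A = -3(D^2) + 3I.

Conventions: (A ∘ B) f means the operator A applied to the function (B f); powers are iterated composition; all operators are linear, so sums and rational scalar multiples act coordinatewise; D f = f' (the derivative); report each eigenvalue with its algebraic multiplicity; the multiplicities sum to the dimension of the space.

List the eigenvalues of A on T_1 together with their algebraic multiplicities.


λ = 3 (multiplicity 1), λ = 6 (multiplicity 2)

image of 1: 3
image of cos x: 6cos x
image of sin x: 6sin x
the matrix is diagonal; its diagonal is (3, 6, 6)
for a triangular matrix the eigenvalues are the diagonal entries, with algebraic multiplicity their repetition count


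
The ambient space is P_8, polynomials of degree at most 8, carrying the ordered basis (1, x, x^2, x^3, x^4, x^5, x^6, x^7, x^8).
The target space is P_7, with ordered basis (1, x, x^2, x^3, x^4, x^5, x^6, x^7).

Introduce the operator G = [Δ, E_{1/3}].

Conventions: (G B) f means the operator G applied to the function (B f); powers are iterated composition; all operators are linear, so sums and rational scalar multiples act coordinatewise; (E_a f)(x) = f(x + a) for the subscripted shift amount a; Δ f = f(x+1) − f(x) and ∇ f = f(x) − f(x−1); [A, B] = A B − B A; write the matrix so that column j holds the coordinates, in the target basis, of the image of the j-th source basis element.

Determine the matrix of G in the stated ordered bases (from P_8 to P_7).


the matrix is [[0, 0, 0, 0, 0, 0, 0, 0, 0]; [0, 0, 0, 0, 0, 0, 0, 0, 0]; [0, 0, 0, 0, 0, 0, 0, 0, 0]; [0, 0, 0, 0, 0, 0, 0, 0, 0]; [0, 0, 0, 0, 0, 0, 0, 0, 0]; [0, 0, 0, 0, 0, 0, 0, 0, 0]; [0, 0, 0, 0, 0, 0, 0, 0, 0]; [0, 0, 0, 0, 0, 0, 0, 0, 0]] (rows listed top to bottom)

image of 1: 0
image of x: 0
image of x^2: 0
image of x^3: 0
image of x^4: 0
image of x^5: 0
image of x^6: 0
image of x^7: 0
image of x^8: 0
each image's coordinates form column j of the matrix


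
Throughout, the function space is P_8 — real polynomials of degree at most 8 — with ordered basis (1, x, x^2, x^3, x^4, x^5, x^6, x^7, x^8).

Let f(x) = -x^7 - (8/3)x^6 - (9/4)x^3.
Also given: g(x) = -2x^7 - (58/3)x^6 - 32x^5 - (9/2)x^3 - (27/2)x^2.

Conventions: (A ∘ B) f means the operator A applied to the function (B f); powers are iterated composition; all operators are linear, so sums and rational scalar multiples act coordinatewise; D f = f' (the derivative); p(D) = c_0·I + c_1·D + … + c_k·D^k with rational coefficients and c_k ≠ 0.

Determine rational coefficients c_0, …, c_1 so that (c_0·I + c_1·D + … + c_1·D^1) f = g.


c_0 = 2, c_1 = 2

D^0 f = -x^7 - (8/3)x^6 - (9/4)x^3
D^1 f = -7x^6 - 16x^5 - (27/4)x^2
matching coefficients of g against c_0 f + c_1 Df + … from the top degree down determines the c_i
solution: c_0 = 2, c_1 = 2


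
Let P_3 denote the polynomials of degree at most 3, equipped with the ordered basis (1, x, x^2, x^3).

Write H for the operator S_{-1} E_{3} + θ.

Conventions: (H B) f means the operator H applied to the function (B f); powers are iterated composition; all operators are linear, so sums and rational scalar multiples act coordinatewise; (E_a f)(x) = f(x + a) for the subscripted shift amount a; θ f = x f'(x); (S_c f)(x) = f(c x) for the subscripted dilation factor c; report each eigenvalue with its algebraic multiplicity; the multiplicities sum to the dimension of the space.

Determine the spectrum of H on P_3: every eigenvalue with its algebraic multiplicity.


λ = 0 (multiplicity 1), λ = 1 (multiplicity 1), λ = 2 (multiplicity 1), λ = 3 (multiplicity 1)

image of 1: 1
image of x: 3
image of x^2: 3x^2 - 6x + 9
image of x^3: 2x^3 + 9x^2 - 27x + 27
the matrix is upper triangular; its diagonal is (1, 0, 3, 2)
for a triangular matrix the eigenvalues are the diagonal entries, with algebraic multiplicity their repetition count


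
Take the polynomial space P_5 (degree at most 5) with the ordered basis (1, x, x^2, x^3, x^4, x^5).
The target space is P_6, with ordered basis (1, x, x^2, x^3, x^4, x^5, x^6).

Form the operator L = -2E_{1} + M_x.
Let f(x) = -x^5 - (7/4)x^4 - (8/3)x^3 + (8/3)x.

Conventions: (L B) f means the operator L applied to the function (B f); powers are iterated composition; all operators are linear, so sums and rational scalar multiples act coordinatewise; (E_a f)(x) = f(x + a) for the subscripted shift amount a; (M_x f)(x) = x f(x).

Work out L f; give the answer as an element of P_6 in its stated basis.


the image equals g(x) = -x^6 + (1/4)x^5 + (65/6)x^4 + (118/3)x^3 + (179/3)x^2 + (104/3)x + 11/2

E_{1} f = -x^5 - (27/4)x^4 - (59/3)x^3 - (57/2)x^2 - (52/3)x - 11/4
(-2E_{1}) f = 2x^5 + (27/2)x^4 + (118/3)x^3 + 57x^2 + (104/3)x + 11/2
M_x f = -x^6 - (7/4)x^5 - (8/3)x^4 + (8/3)x^2
(-2E_{1} + M_x) f = -x^6 + (1/4)x^5 + (65/6)x^4 + (118/3)x^3 + (179/3)x^2 + (104/3)x + 11/2


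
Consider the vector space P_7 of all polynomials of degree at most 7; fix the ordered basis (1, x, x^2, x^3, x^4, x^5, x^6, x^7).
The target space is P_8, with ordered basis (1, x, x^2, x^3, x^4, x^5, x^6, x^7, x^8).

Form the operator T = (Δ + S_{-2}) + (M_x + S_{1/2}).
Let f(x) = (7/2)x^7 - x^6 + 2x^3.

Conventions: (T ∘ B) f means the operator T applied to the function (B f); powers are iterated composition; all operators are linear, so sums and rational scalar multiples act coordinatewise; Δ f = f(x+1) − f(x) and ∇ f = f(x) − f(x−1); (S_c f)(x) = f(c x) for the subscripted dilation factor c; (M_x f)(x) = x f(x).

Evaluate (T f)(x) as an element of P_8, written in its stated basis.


Δ f = (49/2)x^6 + (135/2)x^5 + (215/2)x^4 + (205/2)x^3 + (129/2)x^2 + (49/2)x + 9/2
S_{-2} f = -448x^7 - 64x^6 - 16x^3
(Δ + S_{-2}) f = -448x^7 - (79/2)x^6 + (135/2)x^5 + (215/2)x^4 + (173/2)x^3 + (129/2)x^2 + (49/2)x + 9/2
M_x f = (7/2)x^8 - x^7 + 2x^4
S_{1/2} f = (7/256)x^7 - (1/64)x^6 + (1/4)x^3
(M_x + S_{1/2}) f = (7/2)x^8 - (249/256)x^7 - (1/64)x^6 + 2x^4 + (1/4)x^3
((Δ + S_{-2}) + (M_x + S_{1/2})) f = (7/2)x^8 - (114937/256)x^7 - (2529/64)x^6 + (135/2)x^5 + (219/2)x^4 + (347/4)x^3 + (129/2)x^2 + (49/2)x + 9/2

the result is g(x) = (7/2)x^8 - (114937/256)x^7 - (2529/64)x^6 + (135/2)x^5 + (219/2)x^4 + (347/4)x^3 + (129/2)x^2 + (49/2)x + 9/2


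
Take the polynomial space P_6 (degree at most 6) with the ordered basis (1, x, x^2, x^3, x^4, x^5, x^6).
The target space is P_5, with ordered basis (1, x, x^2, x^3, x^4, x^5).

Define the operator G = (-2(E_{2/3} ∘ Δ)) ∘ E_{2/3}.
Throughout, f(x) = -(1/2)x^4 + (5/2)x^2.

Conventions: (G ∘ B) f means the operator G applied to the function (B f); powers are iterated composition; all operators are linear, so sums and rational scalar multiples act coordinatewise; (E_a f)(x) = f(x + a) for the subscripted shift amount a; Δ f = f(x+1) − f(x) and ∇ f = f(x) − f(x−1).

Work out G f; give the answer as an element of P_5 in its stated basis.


E_{2/3} f = -(1/2)x^4 - (4/3)x^3 + (7/6)x^2 + (74/27)x + 82/81
Δ E_{2/3} f = -2x^3 - 7x^2 - (11/3)x + 56/27
E_{2/3} Δ E_{2/3} f = -2x^3 - 11x^2 - (47/3)x - 110/27
(-2(E_{2/3} ∘ Δ)) E_{2/3} f = 4x^3 + 22x^2 + (94/3)x + 220/27

the result is g(x) = 4x^3 + 22x^2 + (94/3)x + 220/27


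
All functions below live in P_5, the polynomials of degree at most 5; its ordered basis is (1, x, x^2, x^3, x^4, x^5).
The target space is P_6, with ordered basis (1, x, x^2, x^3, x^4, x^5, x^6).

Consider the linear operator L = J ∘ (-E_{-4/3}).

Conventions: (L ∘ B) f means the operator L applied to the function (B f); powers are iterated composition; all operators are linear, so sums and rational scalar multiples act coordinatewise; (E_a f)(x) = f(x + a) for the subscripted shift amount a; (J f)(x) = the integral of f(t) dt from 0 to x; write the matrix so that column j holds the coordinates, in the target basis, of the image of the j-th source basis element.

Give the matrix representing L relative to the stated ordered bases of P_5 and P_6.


the matrix is [[0, 0, 0, 0, 0, 0]; [-1, 4/3, -16/9, 64/27, -256/81, 1024/243]; [0, -1/2, 4/3, -8/3, 128/27, -640/81]; [0, 0, -1/3, 4/3, -32/9, 640/81]; [0, 0, 0, -1/4, 4/3, -40/9]; [0, 0, 0, 0, -1/5, 4/3]; [0, 0, 0, 0, 0, -1/6]] (rows listed top to bottom)

image of 1: -x
image of x: -(1/2)x^2 + (4/3)x
image of x^2: -(1/3)x^3 + (4/3)x^2 - (16/9)x
image of x^3: -(1/4)x^4 + (4/3)x^3 - (8/3)x^2 + (64/27)x
image of x^4: -(1/5)x^5 + (4/3)x^4 - (32/9)x^3 + (128/27)x^2 - (256/81)x
image of x^5: -(1/6)x^6 + (4/3)x^5 - (40/9)x^4 + (640/81)x^3 - (640/81)x^2 + (1024/243)x
each image's coordinates form column j of the matrix


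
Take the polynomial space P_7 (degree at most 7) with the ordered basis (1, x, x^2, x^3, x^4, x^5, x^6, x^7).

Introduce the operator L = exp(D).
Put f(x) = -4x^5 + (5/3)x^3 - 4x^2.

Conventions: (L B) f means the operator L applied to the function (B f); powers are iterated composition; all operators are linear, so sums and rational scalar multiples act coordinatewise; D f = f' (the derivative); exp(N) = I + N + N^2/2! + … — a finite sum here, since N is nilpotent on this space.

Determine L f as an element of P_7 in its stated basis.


the result is g(x) = -4x^5 - 20x^4 - (115/3)x^3 - 39x^2 - 23x - 19/3

order-1 term: -20x^4 + 5x^2 - 8x
order-2 term: -40x^3 + 5x - 4
order-3 term: -40x^2 + 5/3
order-4 term: -20x
order-5 term: -4
the series for exp(D) f terminates at order 5
exp(D) f = -4x^5 - 20x^4 - (115/3)x^3 - 39x^2 - 23x - 19/3


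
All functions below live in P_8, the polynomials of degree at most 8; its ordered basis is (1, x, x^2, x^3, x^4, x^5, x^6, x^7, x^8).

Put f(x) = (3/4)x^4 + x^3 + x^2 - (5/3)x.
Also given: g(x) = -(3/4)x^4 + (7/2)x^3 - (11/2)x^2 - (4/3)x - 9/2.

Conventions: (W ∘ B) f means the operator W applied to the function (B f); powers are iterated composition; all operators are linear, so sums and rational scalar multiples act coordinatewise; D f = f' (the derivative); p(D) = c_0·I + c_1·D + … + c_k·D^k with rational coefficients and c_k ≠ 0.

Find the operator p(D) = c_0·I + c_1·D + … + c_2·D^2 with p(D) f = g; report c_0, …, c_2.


p(D) = -I + (3/2)·D − D^2, i.e. c_0 = -1, c_1 = 3/2, c_2 = -1

D^0 f = (3/4)x^4 + x^3 + x^2 - (5/3)x
D^1 f = 3x^3 + 3x^2 + 2x - 5/3
D^2 f = 9x^2 + 6x + 2
matching coefficients of g against c_0 f + c_1 Df + … from the top degree down determines the c_i
solution: c_0 = -1, c_1 = 3/2, c_2 = -1


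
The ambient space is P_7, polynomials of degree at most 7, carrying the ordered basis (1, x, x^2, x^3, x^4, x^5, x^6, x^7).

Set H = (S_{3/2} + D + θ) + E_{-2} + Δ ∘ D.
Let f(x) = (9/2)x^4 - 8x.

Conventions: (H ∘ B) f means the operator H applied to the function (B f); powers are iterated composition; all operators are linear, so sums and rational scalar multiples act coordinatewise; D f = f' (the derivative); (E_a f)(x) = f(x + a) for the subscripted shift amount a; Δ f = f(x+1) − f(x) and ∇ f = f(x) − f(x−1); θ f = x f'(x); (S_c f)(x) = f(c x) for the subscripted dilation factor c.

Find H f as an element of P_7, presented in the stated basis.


S_{3/2} f = (729/32)x^4 - 12x
D f = 18x^3 - 8
θ f = 18x^4 - 8x
(S_{3/2} + D + θ) f = (1305/32)x^4 + 18x^3 - 20x - 8
E_{-2} f = (9/2)x^4 - 36x^3 + 108x^2 - 152x + 88
D f = 18x^3 - 8
Δ D f = 54x^2 + 54x + 18
((S_{3/2} + D + θ) + E_{-2} + Δ ∘ D) f = (1449/32)x^4 - 18x^3 + 162x^2 - 118x + 98

the image equals g(x) = (1449/32)x^4 - 18x^3 + 162x^2 - 118x + 98


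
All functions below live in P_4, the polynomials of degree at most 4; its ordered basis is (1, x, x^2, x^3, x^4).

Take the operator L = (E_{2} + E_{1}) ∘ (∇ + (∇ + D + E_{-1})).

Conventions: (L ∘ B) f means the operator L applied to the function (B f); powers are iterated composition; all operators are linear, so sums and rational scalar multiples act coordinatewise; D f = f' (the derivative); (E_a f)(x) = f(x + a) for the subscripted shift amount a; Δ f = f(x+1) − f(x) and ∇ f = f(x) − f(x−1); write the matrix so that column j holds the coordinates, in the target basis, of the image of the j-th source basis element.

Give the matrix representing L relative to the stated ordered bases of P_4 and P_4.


the matrix is [[2, 7, 15, 32, 69]; [0, 2, 14, 45, 128]; [0, 0, 2, 21, 90]; [0, 0, 0, 2, 28]; [0, 0, 0, 0, 2]] (rows listed top to bottom)

image of 1: 2
image of x: 2x + 7
image of x^2: 2x^2 + 14x + 15
image of x^3: 2x^3 + 21x^2 + 45x + 32
image of x^4: 2x^4 + 28x^3 + 90x^2 + 128x + 69
each image's coordinates form column j of the matrix


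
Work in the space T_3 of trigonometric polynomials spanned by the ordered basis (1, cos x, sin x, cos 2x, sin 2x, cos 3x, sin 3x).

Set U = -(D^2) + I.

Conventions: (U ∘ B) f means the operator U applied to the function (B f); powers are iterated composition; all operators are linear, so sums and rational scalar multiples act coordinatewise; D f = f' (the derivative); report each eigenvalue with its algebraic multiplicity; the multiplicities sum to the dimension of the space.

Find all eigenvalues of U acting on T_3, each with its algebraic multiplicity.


image of 1: 1
image of cos x: 2cos x
image of sin x: 2sin x
image of cos 2x: 5cos 2x
image of sin 2x: 5sin 2x
image of cos 3x: 10cos 3x
image of sin 3x: 10sin 3x
the matrix is diagonal; its diagonal is (1, 2, 2, 5, 5, 10, 10)
for a triangular matrix the eigenvalues are the diagonal entries, with algebraic multiplicity their repetition count

λ = 1 (multiplicity 1), λ = 2 (multiplicity 2), λ = 5 (multiplicity 2), λ = 10 (multiplicity 2)


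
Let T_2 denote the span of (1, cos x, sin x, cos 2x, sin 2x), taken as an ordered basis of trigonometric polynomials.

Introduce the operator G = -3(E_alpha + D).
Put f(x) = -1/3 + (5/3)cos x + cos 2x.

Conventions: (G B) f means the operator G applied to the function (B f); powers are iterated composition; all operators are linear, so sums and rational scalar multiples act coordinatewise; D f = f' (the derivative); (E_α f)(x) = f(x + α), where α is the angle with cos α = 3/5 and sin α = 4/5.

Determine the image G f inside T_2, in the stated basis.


g(x) = 1 - 3cos x + 9sin x + (21/25)cos 2x + (222/25)sin 2x

E_alpha f = -1/3 + cos x - (4/3)sin x - (7/25)cos 2x - (24/25)sin 2x
D f = -(5/3)sin x - 2sin 2x
(E_alpha + D) f = -1/3 + cos x - 3sin x - (7/25)cos 2x - (74/25)sin 2x
(-3(E_alpha + D)) f = 1 - 3cos x + 9sin x + (21/25)cos 2x + (222/25)sin 2x


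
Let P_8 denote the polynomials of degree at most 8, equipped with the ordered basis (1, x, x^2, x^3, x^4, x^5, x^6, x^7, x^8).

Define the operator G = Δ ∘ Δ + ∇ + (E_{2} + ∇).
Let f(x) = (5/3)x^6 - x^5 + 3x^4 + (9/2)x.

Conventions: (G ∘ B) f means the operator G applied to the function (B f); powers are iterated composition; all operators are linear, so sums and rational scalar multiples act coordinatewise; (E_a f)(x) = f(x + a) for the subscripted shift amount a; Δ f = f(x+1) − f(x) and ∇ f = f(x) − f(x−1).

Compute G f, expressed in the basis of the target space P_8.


g(x) = (5/3)x^6 + 39x^5 + 83x^4 + (1624/3)x^3 + 612x^2 + (1393/2)x + 734/3

Δ f = 10x^5 + 20x^4 + (106/3)x^3 + 33x^2 + 17x + 49/6
Δ Δ f = 50x^4 + 180x^3 + 326x^2 + 302x + 346/3
∇ f = 10x^5 - 30x^4 + (166/3)x^3 - 53x^2 + 27x - 7/6
E_{2} f = (5/3)x^6 + 19x^5 + 93x^4 + (752/3)x^3 + 392x^2 + (681/2)x + 395/3
∇ f = 10x^5 - 30x^4 + (166/3)x^3 - 53x^2 + 27x - 7/6
(E_{2} + ∇) f = (5/3)x^6 + 29x^5 + 63x^4 + 306x^3 + 339x^2 + (735/2)x + 261/2
(Δ ∘ Δ + ∇ + (E_{2} + ∇)) f = (5/3)x^6 + 39x^5 + 83x^4 + (1624/3)x^3 + 612x^2 + (1393/2)x + 734/3


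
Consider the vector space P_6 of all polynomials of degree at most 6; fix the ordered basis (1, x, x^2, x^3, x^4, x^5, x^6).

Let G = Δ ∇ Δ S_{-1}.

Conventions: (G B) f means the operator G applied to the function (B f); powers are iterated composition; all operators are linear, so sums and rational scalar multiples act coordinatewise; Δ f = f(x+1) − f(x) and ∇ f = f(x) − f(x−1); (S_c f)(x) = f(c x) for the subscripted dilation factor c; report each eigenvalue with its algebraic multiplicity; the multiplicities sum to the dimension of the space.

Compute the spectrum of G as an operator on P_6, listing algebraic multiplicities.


λ = 0 (multiplicity 7)

image of 1: 0
image of x: 0
image of x^2: 0
image of x^3: -6
image of x^4: 24x + 12
image of x^5: -60x^2 - 60x - 30
image of x^6: 120x^3 + 180x^2 + 180x + 60
the matrix is upper triangular; its diagonal is (0, 0, 0, 0, 0, 0, 0)
for a triangular matrix the eigenvalues are the diagonal entries, with algebraic multiplicity their repetition count


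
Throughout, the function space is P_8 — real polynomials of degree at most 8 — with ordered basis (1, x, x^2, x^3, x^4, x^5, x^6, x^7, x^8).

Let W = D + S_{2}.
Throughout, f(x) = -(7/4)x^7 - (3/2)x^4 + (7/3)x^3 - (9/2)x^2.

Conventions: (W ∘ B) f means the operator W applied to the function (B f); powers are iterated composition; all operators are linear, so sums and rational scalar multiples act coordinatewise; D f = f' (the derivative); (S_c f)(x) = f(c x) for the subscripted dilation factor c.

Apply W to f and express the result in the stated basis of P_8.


D f = -(49/4)x^6 - 6x^3 + 7x^2 - 9x
S_{2} f = -224x^7 - 24x^4 + (56/3)x^3 - 18x^2
(D + S_{2}) f = -224x^7 - (49/4)x^6 - 24x^4 + (38/3)x^3 - 11x^2 - 9x

the result is g(x) = -224x^7 - (49/4)x^6 - 24x^4 + (38/3)x^3 - 11x^2 - 9x


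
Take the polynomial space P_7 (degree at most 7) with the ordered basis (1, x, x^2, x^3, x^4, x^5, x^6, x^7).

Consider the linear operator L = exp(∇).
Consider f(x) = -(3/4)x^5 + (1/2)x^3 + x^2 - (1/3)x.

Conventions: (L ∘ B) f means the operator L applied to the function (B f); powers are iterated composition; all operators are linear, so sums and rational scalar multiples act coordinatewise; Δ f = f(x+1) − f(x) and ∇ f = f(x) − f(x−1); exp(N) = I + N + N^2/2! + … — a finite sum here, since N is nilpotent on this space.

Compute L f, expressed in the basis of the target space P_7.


order-1 term: -(15/4)x^4 + (15/2)x^3 - 6x^2 + (17/4)x - 19/12
order-2 term: -(15/2)x^3 + (45/2)x^2 - (99/4)x + 43/4
order-3 term: -(15/2)x^2 + (45/2)x - 73/4
order-4 term: -(15/4)x + 15/2
order-5 term: -3/4
the series for exp(∇) f terminates at order 5
exp(∇) f = -(3/4)x^5 - (15/4)x^4 + (1/2)x^3 + 10x^2 - (25/12)x - 7/3

the image equals g(x) = -(3/4)x^5 - (15/4)x^4 + (1/2)x^3 + 10x^2 - (25/12)x - 7/3


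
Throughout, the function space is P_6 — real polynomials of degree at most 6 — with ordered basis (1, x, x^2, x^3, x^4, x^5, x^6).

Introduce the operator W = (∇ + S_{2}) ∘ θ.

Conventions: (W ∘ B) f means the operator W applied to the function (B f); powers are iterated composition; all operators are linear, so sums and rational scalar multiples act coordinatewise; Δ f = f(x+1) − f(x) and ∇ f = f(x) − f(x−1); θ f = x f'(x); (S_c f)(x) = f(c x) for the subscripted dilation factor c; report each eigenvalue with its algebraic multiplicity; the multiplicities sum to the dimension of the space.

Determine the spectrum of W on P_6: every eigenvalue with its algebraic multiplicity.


image of 1: 0
image of x: 2x + 1
image of x^2: 8x^2 + 4x - 2
image of x^3: 24x^3 + 9x^2 - 9x + 3
image of x^4: 64x^4 + 16x^3 - 24x^2 + 16x - 4
image of x^5: 160x^5 + 25x^4 - 50x^3 + 50x^2 - 25x + 5
image of x^6: 384x^6 + 36x^5 - 90x^4 + 120x^3 - 90x^2 + 36x - 6
the matrix is upper triangular; its diagonal is (0, 2, 8, 24, 64, 160, 384)
for a triangular matrix the eigenvalues are the diagonal entries, with algebraic multiplicity their repetition count

λ = 0 (multiplicity 1), λ = 2 (multiplicity 1), λ = 8 (multiplicity 1), λ = 24 (multiplicity 1), λ = 64 (multiplicity 1), λ = 160 (multiplicity 1), λ = 384 (multiplicity 1)


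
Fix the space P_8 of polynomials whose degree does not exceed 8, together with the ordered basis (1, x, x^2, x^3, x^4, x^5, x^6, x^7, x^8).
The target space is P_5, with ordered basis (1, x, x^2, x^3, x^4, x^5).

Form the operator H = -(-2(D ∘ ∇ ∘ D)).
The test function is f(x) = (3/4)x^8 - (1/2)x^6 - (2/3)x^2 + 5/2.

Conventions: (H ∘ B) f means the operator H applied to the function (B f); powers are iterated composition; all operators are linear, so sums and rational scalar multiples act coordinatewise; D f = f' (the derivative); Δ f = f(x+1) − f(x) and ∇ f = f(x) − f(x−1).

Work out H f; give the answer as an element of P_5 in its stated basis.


D f = 6x^7 - 3x^5 - (4/3)x
∇ D f = 42x^6 - 126x^5 + 195x^4 - 180x^3 + 96x^2 - 27x + 5/3
D ∇ D f = 252x^5 - 630x^4 + 780x^3 - 540x^2 + 192x - 27
(-2(D ∘ ∇ ∘ D)) f = -504x^5 + 1260x^4 - 1560x^3 + 1080x^2 - 384x + 54
(-(-2(D ∘ ∇ ∘ D))) f = 504x^5 - 1260x^4 + 1560x^3 - 1080x^2 + 384x - 54

g(x) = 504x^5 - 1260x^4 + 1560x^3 - 1080x^2 + 384x - 54


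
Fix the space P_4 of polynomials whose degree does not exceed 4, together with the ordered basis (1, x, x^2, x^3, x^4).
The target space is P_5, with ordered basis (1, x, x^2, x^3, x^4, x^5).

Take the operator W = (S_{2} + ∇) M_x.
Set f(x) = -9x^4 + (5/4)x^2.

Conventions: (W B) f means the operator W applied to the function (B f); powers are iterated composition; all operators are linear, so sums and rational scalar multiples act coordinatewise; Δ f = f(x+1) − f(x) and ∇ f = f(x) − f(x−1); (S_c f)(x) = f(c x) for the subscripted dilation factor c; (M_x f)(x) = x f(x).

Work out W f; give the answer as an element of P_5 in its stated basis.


M_x f = -9x^5 + (5/4)x^3
S_{2} M_x f = -288x^5 + 10x^3
∇ M_x f = -45x^4 + 90x^3 - (345/4)x^2 + (165/4)x - 31/4
(S_{2} + ∇) M_x f = -288x^5 - 45x^4 + 100x^3 - (345/4)x^2 + (165/4)x - 31/4

the result is g(x) = -288x^5 - 45x^4 + 100x^3 - (345/4)x^2 + (165/4)x - 31/4


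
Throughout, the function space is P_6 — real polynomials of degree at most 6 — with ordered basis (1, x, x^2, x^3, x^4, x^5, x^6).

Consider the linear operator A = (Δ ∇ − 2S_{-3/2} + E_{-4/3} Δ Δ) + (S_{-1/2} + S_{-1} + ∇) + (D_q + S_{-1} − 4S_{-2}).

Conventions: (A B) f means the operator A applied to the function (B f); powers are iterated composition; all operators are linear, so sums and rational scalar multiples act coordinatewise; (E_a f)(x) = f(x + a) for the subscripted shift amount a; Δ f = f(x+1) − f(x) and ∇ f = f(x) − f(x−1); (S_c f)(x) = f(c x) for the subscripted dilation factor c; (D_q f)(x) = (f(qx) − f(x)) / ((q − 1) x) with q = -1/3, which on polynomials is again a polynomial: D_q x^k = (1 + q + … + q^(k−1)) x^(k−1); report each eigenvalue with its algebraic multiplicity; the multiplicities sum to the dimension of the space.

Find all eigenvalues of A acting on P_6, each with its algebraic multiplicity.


λ = -17713/64 (multiplicity 1), λ = -1153/16 (multiplicity 1), λ = -73/4 (multiplicity 1), λ = -3 (multiplicity 1), λ = 17/2 (multiplicity 1), λ = 293/8 (multiplicity 1), λ = 4517/32 (multiplicity 1)

image of 1: -3
image of x: (17/2)x + 2
image of x^2: -(73/4)x^2 + (8/3)x + 3
image of x^3: (293/8)x^3 + (34/9)x^2 + 9x - 1
image of x^4: -(1153/16)x^4 + (128/27)x^3 + 18x^2 - 4x + 13/3
image of x^5: (4517/32)x^5 + (466/81)x^4 + 30x^3 - 10x^2 + (65/3)x - 83/27
image of x^6: -(17713/64)x^6 + (1640/243)x^5 + 45x^4 - 20x^3 + 65x^2 - (166/9)x + 181/27
the matrix is upper triangular; its diagonal is (-3, 17/2, -73/4, 293/8, -1153/16, 4517/32, -17713/64)
for a triangular matrix the eigenvalues are the diagonal entries, with algebraic multiplicity their repetition count


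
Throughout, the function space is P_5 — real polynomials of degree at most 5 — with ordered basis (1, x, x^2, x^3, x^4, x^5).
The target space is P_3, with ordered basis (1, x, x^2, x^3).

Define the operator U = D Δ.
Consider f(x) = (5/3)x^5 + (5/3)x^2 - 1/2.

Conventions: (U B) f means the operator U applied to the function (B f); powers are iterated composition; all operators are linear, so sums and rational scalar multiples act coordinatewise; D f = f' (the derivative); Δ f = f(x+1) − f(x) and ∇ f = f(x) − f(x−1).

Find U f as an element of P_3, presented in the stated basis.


the image equals g(x) = (100/3)x^3 + 50x^2 + (100/3)x + 35/3

Δ f = (25/3)x^4 + (50/3)x^3 + (50/3)x^2 + (35/3)x + 10/3
D Δ f = (100/3)x^3 + 50x^2 + (100/3)x + 35/3


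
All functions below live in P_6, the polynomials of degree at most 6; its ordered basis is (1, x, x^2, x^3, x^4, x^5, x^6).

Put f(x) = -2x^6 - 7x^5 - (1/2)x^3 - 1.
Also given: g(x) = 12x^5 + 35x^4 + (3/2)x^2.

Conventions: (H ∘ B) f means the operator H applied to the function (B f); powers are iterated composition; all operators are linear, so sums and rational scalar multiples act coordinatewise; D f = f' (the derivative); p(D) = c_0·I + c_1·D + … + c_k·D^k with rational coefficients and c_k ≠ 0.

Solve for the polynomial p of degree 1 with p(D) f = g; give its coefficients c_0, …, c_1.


D^0 f = -2x^6 - 7x^5 - (1/2)x^3 - 1
D^1 f = -12x^5 - 35x^4 - (3/2)x^2
matching coefficients of g against c_0 f + c_1 Df + … from the top degree down determines the c_i
solution: c_0 = 0, c_1 = -1

c_0 = 0, c_1 = -1


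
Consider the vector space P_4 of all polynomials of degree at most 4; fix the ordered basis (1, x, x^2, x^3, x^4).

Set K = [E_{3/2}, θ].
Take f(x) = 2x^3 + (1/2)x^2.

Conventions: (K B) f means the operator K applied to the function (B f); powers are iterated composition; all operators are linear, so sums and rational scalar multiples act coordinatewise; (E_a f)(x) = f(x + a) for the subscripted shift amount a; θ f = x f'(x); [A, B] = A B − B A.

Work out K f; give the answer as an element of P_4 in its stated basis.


θ f = 6x^3 + x^2
E_{3/2} θ f = 6x^3 + 28x^2 + (87/2)x + 45/2
E_{3/2} f = 2x^3 + (19/2)x^2 + 15x + 63/8
θ E_{3/2} f = 6x^3 + 19x^2 + 15x
[E_{3/2}, θ] f = 9x^2 + (57/2)x + 45/2

g(x) = 9x^2 + (57/2)x + 45/2


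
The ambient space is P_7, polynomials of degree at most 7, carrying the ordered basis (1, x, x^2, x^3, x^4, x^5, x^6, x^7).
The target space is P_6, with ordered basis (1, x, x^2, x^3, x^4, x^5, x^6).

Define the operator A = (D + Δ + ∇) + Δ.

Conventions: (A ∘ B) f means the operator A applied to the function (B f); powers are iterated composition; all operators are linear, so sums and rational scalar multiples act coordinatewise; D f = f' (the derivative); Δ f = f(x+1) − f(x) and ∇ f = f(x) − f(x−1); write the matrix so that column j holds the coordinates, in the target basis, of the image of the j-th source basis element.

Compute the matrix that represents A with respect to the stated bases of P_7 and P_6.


the matrix is [[0, 4, 1, 3, 1, 3, 1, 3]; [0, 0, 8, 3, 12, 5, 18, 7]; [0, 0, 0, 12, 6, 30, 15, 63]; [0, 0, 0, 0, 16, 10, 60, 35]; [0, 0, 0, 0, 0, 20, 15, 105]; [0, 0, 0, 0, 0, 0, 24, 21]; [0, 0, 0, 0, 0, 0, 0, 28]] (rows listed top to bottom)

image of 1: 0
image of x: 4
image of x^2: 8x + 1
image of x^3: 12x^2 + 3x + 3
image of x^4: 16x^3 + 6x^2 + 12x + 1
image of x^5: 20x^4 + 10x^3 + 30x^2 + 5x + 3
image of x^6: 24x^5 + 15x^4 + 60x^3 + 15x^2 + 18x + 1
image of x^7: 28x^6 + 21x^5 + 105x^4 + 35x^3 + 63x^2 + 7x + 3
each image's coordinates form column j of the matrix


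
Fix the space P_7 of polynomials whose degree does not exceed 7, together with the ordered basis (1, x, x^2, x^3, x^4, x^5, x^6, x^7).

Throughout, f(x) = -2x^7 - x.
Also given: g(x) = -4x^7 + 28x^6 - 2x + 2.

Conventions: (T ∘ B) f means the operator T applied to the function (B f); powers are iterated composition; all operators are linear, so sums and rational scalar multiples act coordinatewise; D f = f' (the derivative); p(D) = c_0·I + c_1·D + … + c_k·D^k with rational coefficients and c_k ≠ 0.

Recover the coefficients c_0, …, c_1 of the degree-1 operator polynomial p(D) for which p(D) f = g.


D^0 f = -2x^7 - x
D^1 f = -14x^6 - 1
matching coefficients of g against c_0 f + c_1 Df + … from the top degree down determines the c_i
solution: c_0 = 2, c_1 = -2

p(D) = 2·I − 2·D, i.e. c_0 = 2, c_1 = -2
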